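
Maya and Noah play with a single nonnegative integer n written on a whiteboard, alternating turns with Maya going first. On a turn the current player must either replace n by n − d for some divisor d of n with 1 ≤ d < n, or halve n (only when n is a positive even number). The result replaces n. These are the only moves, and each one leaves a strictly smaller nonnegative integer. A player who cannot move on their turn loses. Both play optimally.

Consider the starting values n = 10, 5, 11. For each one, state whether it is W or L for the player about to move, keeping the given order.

10: W, 5: L, 11: L

Work bottom-up. With no move the player to move loses. Otherwise the position is W if at least one move leads to an L position for the opponent, and L if every move leads to a W.
n=0: no move → L
n=1: no move → L
n=2: reaches L-position 1 → W
n=3: only reaches 2(W), which is W → L
n=4: reaches L-position 3 → W
n=5: only reaches 4(W), which is W → L
n=6: reaches L-position 3 → W
n=7: only reaches 6(W), which is W → L
n=8: reaches L-position 7 → W
n=9: only reaches 6(W), 8(W), all W → L
n=10: reaches L-position 5 → W
n=11: only reaches 10(W), which is W → L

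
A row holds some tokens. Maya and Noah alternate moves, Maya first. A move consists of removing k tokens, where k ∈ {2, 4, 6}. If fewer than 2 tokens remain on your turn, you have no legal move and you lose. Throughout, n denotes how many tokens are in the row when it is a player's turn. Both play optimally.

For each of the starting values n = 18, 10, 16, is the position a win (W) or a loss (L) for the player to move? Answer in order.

Positions with no move are L. A position that does have a move is losing for the player to move precisely when every available move leads to a winning position for the opponent. Fill in the labels:
n=0: no move → L
n=1: no move → L
n=2: can move to 0, which is L ⇒ W
n=3: can move to 1, which is L ⇒ W
n=4: can move to 0, which is L ⇒ W
n=5: can move to 1, which is L ⇒ W
n=6: can move to 0, which is L ⇒ W
n=7: can move to 1, which is L ⇒ W
n=8: moves to 6(W), 4(W), 2(W); every one is W ⇒ L
n=9: moves to 7(W), 5(W), 3(W); every one is W ⇒ L
n=10: can move to 8, which is L ⇒ W
n=11: can move to 9, which is L ⇒ W
n=12: can move to 8, which is L ⇒ W
n=13: can move to 9, which is L ⇒ W
n=14: can move to 8, which is L ⇒ W
n=15: can move to 9, which is L ⇒ W
n=16: moves to 14(W), 12(W), 10(W); every one is W ⇒ L
n=17: moves to 15(W), 13(W), 11(W); every one is W ⇒ L
n=18: can move to 16, which is L ⇒ W

18: W, 10: W, 16: L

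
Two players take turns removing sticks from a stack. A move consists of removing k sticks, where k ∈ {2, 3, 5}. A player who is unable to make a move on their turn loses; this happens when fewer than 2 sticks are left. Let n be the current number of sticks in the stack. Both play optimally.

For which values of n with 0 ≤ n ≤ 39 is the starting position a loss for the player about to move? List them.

Classify positions by backward induction: terminal positions (no move available) are L. From any other position, the mover wins iff some move reaches an L.
n=0: no move → L
n=1: no move → L
n=2: can move to 0, which is L ⇒ W
n=3: can move to 1, which is L ⇒ W
n=4: can move to 1, which is L ⇒ W
n=5: can move to 0, which is L ⇒ W
n=6: can move to 1, which is L ⇒ W
n=7: moves to 5(W), 4(W), 2(W); every one is W ⇒ L
n=8: moves to 6(W), 5(W), 3(W); every one is W ⇒ L
n=9: can move to 7, which is L ⇒ W
n=10: can move to 8, which is L ⇒ W
n=11: can move to 8, which is L ⇒ W
n=12: can move to 7, which is L ⇒ W
n=13: can move to 8, which is L ⇒ W
n=14: moves to 12(W), 11(W), 9(W); every one is W ⇒ L
n=15: moves to 13(W), 12(W), 10(W); every one is W ⇒ L
n=16: can move to 14, which is L ⇒ W
n=17: can move to 15, which is L ⇒ W
n=18: can move to 15, which is L ⇒ W
n=19: can move to 14, which is L ⇒ W
n=20: can move to 15, which is L ⇒ W
n=21: moves to 19(W), 18(W), 16(W); every one is W ⇒ L
n=22: moves to 20(W), 19(W), 17(W); every one is W ⇒ L
n=23: can move to 21, which is L ⇒ W
n=24: can move to 22, which is L ⇒ W
n=25: can move to 22, which is L ⇒ W
n=26: can move to 21, which is L ⇒ W
n=27: can move to 22, which is L ⇒ W
n=28: moves to 26(W), 25(W), 23(W); every one is W ⇒ L
n=29: moves to 27(W), 26(W), 24(W); every one is W ⇒ L
n=30: can move to 28, which is L ⇒ W
n=31: can move to 29, which is L ⇒ W
n=32: can move to 29, which is L ⇒ W
n=33: can move to 28, which is L ⇒ W
n=34: can move to 29, which is L ⇒ W
n=35: moves to 33(W), 32(W), 30(W); every one is W ⇒ L
n=36: moves to 34(W), 33(W), 31(W); every one is W ⇒ L
n=37: can move to 35, which is L ⇒ W
n=38: can move to 36, which is L ⇒ W
n=39: can move to 36, which is L ⇒ W
Reading off the rows marked L gives the requested list; there are 12 such values of n.

0, 1, 7, 8, 14, 15, 21, 22, 28, 29, 35, 36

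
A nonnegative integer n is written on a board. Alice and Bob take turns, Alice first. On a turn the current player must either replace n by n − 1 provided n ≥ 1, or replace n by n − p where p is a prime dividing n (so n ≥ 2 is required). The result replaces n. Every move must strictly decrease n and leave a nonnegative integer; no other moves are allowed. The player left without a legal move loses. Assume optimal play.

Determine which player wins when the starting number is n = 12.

Use the standard recursion: the mover loses at a terminal position; elsewhere, the mover wins exactly when some move hands the opponent an L position.
n=0: no move → L
n=1: can move to 0, which is L ⇒ W
n=2: can move to 0, which is L ⇒ W
n=3: can move to 0, which is L ⇒ W
n=4: moves to 2(W), 3(W); every one is W ⇒ L
n=5: can move to 0, which is L ⇒ W
n=6: can move to 4, which is L ⇒ W
n=7: can move to 0, which is L ⇒ W
n=8: moves to 6(W), 7(W); every one is W ⇒ L
n=9: can move to 8, which is L ⇒ W
n=10: can move to 8, which is L ⇒ W
n=11: can move to 0, which is L ⇒ W
n=12: moves to 9(W), 10(W), 11(W); every one is W ⇒ L
The starting position 12 is L: whatever Alice does, the opponent receives a W position.

Bob wins.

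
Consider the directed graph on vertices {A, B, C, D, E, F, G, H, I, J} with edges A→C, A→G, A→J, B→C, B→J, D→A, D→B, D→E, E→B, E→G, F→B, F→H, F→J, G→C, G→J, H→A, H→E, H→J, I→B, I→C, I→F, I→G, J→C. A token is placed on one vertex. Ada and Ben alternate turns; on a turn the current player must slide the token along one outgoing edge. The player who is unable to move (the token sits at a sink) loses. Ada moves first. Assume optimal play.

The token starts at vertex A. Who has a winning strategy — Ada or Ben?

Label each position W (a win for the player to move) or L (a loss). A position with no legal move is L; any other position is W exactly when some move reaches an L, and L when every move reaches a W.
Every edge goes from a vertex to one that appears earlier in the order C, J, G, A, B, E, D, H, F, I, so processing vertices in that order labels each vertex after all of its successors.
C: no outgoing edge → L
J: reaches L-position C → W
G: reaches L-position C → W
A: reaches L-position C → W
B: reaches L-position C → W
E: only reaches B(W), G(W), all W → L
D: reaches L-position E → W
H: reaches L-position E → W
F: only reaches H(W), B(W), J(W), all W → L
I: reaches L-position F → W
From A Ada can move to C, reaching an L position.

Ada wins.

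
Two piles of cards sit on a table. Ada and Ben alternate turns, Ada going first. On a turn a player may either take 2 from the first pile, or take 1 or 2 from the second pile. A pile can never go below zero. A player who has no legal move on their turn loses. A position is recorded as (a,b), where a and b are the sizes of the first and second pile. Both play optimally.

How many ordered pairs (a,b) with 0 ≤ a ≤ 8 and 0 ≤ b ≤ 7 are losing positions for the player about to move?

27

Label each position W (a win for the player to move) or L (a loss). A position with no legal move is L; any other position is W exactly when some move reaches an L, and L when every move reaches a W.
Every move lowers a or b (never raises either), so fill the grid row by row in increasing a, and left to right within a row: each cell's successors are then already labelled.
      b=0  b=1  b=2  b=3  b=4  b=5  b=6  b=7
a=0:    L    W    W    L    W    W    L    W
a=1:    L    W    W    L    W    W    L    W
a=2:    W    L    W    W    L    W    W    L
a=3:    W    L    W    W    L    W    W    L
a=4:    L    W    W    L    W    W    L    W
a=5:    L    W    W    L    W    W    L    W
a=6:    W    L    W    W    L    W    W    L
a=7:    W    L    W    W    L    W    W    L
a=8:    L    W    W    L    W    W    L    W
Cells with no legal move (terminal, hence L): (0,0), (1,0).
The remaining L cells, each justified by listing all of its moves:
(0,3): L (options (0,2)(W), (0,1)(W) are all W)
(0,6): L (options (0,5)(W), (0,4)(W) are all W)
(1,3): L (options (1,2)(W), (1,1)(W) are all W)
(1,6): L (options (1,5)(W), (1,4)(W) are all W)
(2,1): L (options (0,1)(W), (2,0)(W) are all W)
(2,4): L (options (0,4)(W), (2,3)(W), (2,2)(W) are all W)
(2,7): L (options (0,7)(W), (2,6)(W), (2,5)(W) are all W)
(3,1): L (options (1,1)(W), (3,0)(W) are all W)
(3,4): L (options (1,4)(W), (3,3)(W), (3,2)(W) are all W)
(3,7): L (options (1,7)(W), (3,6)(W), (3,5)(W) are all W)
(4,0): L (sole option (2,0)(W) is W)
(4,3): L (options (2,3)(W), (4,2)(W), (4,1)(W) are all W)
(4,6): L (options (2,6)(W), (4,5)(W), (4,4)(W) are all W)
(5,0): L (sole option (3,0)(W) is W)
(5,3): L (options (3,3)(W), (5,2)(W), (5,1)(W) are all W)
(5,6): L (options (3,6)(W), (5,5)(W), (5,4)(W) are all W)
(6,1): L (options (4,1)(W), (6,0)(W) are all W)
(6,4): L (options (4,4)(W), (6,3)(W), (6,2)(W) are all W)
(6,7): L (options (4,7)(W), (6,6)(W), (6,5)(W) are all W)
(7,1): L (options (5,1)(W), (7,0)(W) are all W)
(7,4): L (options (5,4)(W), (7,3)(W), (7,2)(W) are all W)
(7,7): L (options (5,7)(W), (7,6)(W), (7,5)(W) are all W)
(8,0): L (sole option (6,0)(W) is W)
(8,3): L (options (6,3)(W), (8,2)(W), (8,1)(W) are all W)
(8,6): L (options (6,6)(W), (8,5)(W), (8,4)(W) are all W)
Every other cell has at least one move into one of the L cells above, so it is W.
L cells per row: a=0: 3, a=1: 3, a=2: 3, a=3: 3, a=4: 3, a=5: 3, a=6: 3, a=7: 3, a=8: 3; total 27.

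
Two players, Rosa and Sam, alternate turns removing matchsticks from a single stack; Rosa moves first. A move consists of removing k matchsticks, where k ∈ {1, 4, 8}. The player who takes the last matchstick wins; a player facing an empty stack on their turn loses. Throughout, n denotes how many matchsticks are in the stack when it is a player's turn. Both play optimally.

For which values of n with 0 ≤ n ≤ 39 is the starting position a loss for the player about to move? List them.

Label each position W (a win for the player to move) or L (a loss). A position with no legal move is L; any other position is W exactly when some move reaches an L, and L when every move reaches a W.
n=0: no move → L
n=1: reaches L-position 0 → W
n=2: only reaches 1(W), which is W → L
n=3: reaches L-position 2 → W
n=4: reaches L-position 0 → W
n=5: only reaches 4(W), 1(W), all W → L
n=6: reaches L-position 5 → W
n=7: only reaches 6(W), 3(W), all W → L
n=8: reaches L-position 7 → W
n=9: reaches L-position 5 → W
n=10: reaches L-position 2 → W
n=11: reaches L-position 7 → W
n=12: only reaches 11(W), 8(W), 4(W), all W → L
n=13: reaches L-position 12 → W
n=14: only reaches 13(W), 10(W), 6(W), all W → L
n=15: reaches L-position 14 → W
n=16: reaches L-position 12 → W
n=17: only reaches 16(W), 13(W), 9(W), all W → L
n=18: reaches L-position 17 → W
n=19: only reaches 18(W), 15(W), 11(W), all W → L
n=20: reaches L-position 19 → W
n=21: reaches L-position 17 → W
n=22: reaches L-position 14 → W
n=23: reaches L-position 19 → W
n=24: only reaches 23(W), 20(W), 16(W), all W → L
n=25: reaches L-position 24 → W
n=26: only reaches 25(W), 22(W), 18(W), all W → L
n=27: reaches L-position 26 → W
n=28: reaches L-position 24 → W
n=29: only reaches 28(W), 25(W), 21(W), all W → L
n=30: reaches L-position 29 → W
n=31: only reaches 30(W), 27(W), 23(W), all W → L
n=32: reaches L-position 31 → W
n=33: reaches L-position 29 → W
n=34: reaches L-position 26 → W
n=35: reaches L-position 31 → W
n=36: only reaches 35(W), 32(W), 28(W), all W → L
n=37: reaches L-position 36 → W
n=38: only reaches 37(W), 34(W), 30(W), all W → L
n=39: reaches L-position 38 → W
The losing starting values of n are exactly the entries labelled L in this table (14 of them).

0, 2, 5, 7, 12, 14, 17, 19, 24, 26, 29, 31, 36, 38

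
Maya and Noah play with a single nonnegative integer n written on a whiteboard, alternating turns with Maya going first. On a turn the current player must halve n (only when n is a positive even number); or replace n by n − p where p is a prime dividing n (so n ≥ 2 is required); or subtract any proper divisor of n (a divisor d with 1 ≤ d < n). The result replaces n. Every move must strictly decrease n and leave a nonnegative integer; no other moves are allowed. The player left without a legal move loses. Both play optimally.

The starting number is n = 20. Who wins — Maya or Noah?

Classify positions by backward induction: terminal positions (no move available) are L. From any other position, the mover wins iff some move reaches an L.
n=0: no move → L
n=1: no move → L
n=2: →0(L), so W
n=3: →0(L), so W
n=4: →2(W), 3(W) — all W, so L
n=5: →0(L), so W
n=6: →4(L), so W
n=7: →0(L), so W
n=8: →4(L), so W
n=9: →6(W), 8(W) — all W, so L
n=10: →9(L), so W
n=11: →0(L), so W
n=12: →9(L), so W
n=13: →0(L), so W
n=14: →7(W), 12(W), 13(W) — all W, so L
n=15: →14(L), so W
n=16: →14(L), so W
n=17: →0(L), so W
n=18: →9(L), so W
n=19: →0(L), so W
n=20: →10(W), 15(W), 16(W), 18(W), 19(W) — all W, so L
Every move from 20 reaches a W position, so the mover loses.

Noah wins.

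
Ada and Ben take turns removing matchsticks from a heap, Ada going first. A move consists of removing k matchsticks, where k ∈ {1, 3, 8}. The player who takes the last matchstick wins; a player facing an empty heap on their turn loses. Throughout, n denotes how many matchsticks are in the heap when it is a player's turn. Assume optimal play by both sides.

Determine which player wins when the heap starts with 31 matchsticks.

Ada wins.

Positions with no move are L. A position that does have a move is losing for the player to move precisely when every available move leads to a winning position for the opponent. Fill in the labels:
n=0: no move → L
n=1: can move to 0, which is L ⇒ W
n=2: the only move is to 1(W), a W ⇒ L
n=3: can move to 2, which is L ⇒ W
n=4: moves to 3(W), 1(W); every one is W ⇒ L
n=5: can move to 4, which is L ⇒ W
n=6: moves to 5(W), 3(W); every one is W ⇒ L
n=7: can move to 6, which is L ⇒ W
n=8: can move to 0, which is L ⇒ W
n=9: can move to 6, which is L ⇒ W
n=10: can move to 2, which is L ⇒ W
n=11: moves to 10(W), 8(W), 3(W); every one is W ⇒ L
n=12: can move to 11, which is L ⇒ W
n=13: moves to 12(W), 10(W), 5(W); every one is W ⇒ L
n=14: can move to 13, which is L ⇒ W
n=15: moves to 14(W), 12(W), 7(W); every one is W ⇒ L
n=16: can move to 15, which is L ⇒ W
n=17: moves to 16(W), 14(W), 9(W); every one is W ⇒ L
n=18: can move to 17, which is L ⇒ W
n=19: can move to 11, which is L ⇒ W
n=20: can move to 17, which is L ⇒ W
n=21: can move to 13, which is L ⇒ W
n=22: moves to 21(W), 19(W), 14(W); every one is W ⇒ L
n=23: can move to 22, which is L ⇒ W
n=24: moves to 23(W), 21(W), 16(W); every one is W ⇒ L
n=25: can move to 24, which is L ⇒ W
n=26: moves to 25(W), 23(W), 18(W); every one is W ⇒ L
n=27: can move to 26, which is L ⇒ W
n=28: moves to 27(W), 25(W), 20(W); every one is W ⇒ L
n=29: can move to 28, which is L ⇒ W
n=30: can move to 22, which is L ⇒ W
n=31: can move to 28, which is L ⇒ W
The starting position 31 is W: Ada should remove 3, leaving 28, handing over an L position.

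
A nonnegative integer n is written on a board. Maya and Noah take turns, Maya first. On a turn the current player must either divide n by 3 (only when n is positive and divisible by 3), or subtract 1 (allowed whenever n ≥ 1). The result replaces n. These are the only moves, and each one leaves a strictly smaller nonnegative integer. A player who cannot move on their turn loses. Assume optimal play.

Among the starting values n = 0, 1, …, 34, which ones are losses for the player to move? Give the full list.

Positions with no move are L. A position that does have a move is losing for the player to move precisely when every available move leads to a winning position for the opponent. Fill in the labels:
n=0: no move → L
n=1: W (go to 0, an L position)
n=2: L (sole option 1(W) is W)
n=3: W (go to 2, an L position)
n=4: L (sole option 3(W) is W)
n=5: W (go to 4, an L position)
n=6: W (go to 2, an L position)
n=7: L (sole option 6(W) is W)
n=8: W (go to 7, an L position)
n=9: L (options 3(W), 8(W) are all W)
n=10: W (go to 9, an L position)
n=11: L (sole option 10(W) is W)
n=12: W (go to 4, an L position)
n=13: L (sole option 12(W) is W)
n=14: W (go to 13, an L position)
n=15: L (options 5(W), 14(W) are all W)
n=16: W (go to 15, an L position)
n=17: L (sole option 16(W) is W)
n=18: W (go to 17, an L position)
n=19: L (sole option 18(W) is W)
n=20: W (go to 19, an L position)
n=21: W (go to 7, an L position)
n=22: L (sole option 21(W) is W)
n=23: W (go to 22, an L position)
n=24: L (options 8(W), 23(W) are all W)
n=25: W (go to 24, an L position)
n=26: L (sole option 25(W) is W)
n=27: W (go to 9, an L position)
n=28: L (sole option 27(W) is W)
n=29: W (go to 28, an L position)
n=30: L (options 10(W), 29(W) are all W)
n=31: W (go to 30, an L position)
n=32: L (sole option 31(W) is W)
n=33: W (go to 11, an L position)
n=34: L (sole option 33(W) is W)
The losing starting values of n are exactly the entries labelled L in this table (17 of them).

0, 2, 4, 7, 9, 11, 13, 15, 17, 19, 22, 24, 26, 28, 30, 32, 34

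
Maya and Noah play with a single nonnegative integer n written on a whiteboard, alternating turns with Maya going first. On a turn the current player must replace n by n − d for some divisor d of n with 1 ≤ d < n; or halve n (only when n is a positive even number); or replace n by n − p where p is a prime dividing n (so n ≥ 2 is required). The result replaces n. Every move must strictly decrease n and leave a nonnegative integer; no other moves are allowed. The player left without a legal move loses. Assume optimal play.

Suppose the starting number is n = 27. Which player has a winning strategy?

Maya wins.

Label each position W (a win for the player to move) or L (a loss). A position with no legal move is L; any other position is W exactly when some move reaches an L, and L when every move reaches a W.
n=0: no move → L
n=1: no move → L
n=2: can move to 0, which is L ⇒ W
n=3: can move to 0, which is L ⇒ W
n=4: moves to 2(W), 3(W); every one is W ⇒ L
n=5: can move to 0, which is L ⇒ W
n=6: can move to 4, which is L ⇒ W
n=7: can move to 0, which is L ⇒ W
n=8: can move to 4, which is L ⇒ W
n=9: moves to 6(W), 8(W); every one is W ⇒ L
n=10: can move to 9, which is L ⇒ W
n=11: can move to 0, which is L ⇒ W
n=12: can move to 9, which is L ⇒ W
n=13: can move to 0, which is L ⇒ W
n=14: moves to 7(W), 12(W), 13(W); every one is W ⇒ L
n=15: can move to 14, which is L ⇒ W
n=16: can move to 14, which is L ⇒ W
n=17: can move to 0, which is L ⇒ W
n=18: can move to 9, which is L ⇒ W
n=19: can move to 0, which is L ⇒ W
n=20: moves to 10(W), 15(W), 16(W), 18(W), 19(W); every one is W ⇒ L
n=21: can move to 14, which is L ⇒ W
n=22: can move to 20, which is L ⇒ W
n=23: can move to 0, which is L ⇒ W
n=24: can move to 20, which is L ⇒ W
n=25: can move to 20, which is L ⇒ W
n=26: moves to 13(W), 24(W), 25(W); every one is W ⇒ L
n=27: can move to 26, which is L ⇒ W
From 27 Maya can move to 26, reaching an L position.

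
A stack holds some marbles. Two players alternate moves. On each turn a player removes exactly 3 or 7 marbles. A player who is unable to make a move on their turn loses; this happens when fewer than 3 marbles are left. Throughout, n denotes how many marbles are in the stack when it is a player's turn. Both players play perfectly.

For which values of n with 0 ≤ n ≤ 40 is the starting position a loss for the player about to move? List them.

Label each position W (a win for the player to move) or L (a loss). A position with no legal move is L; any other position is W exactly when some move reaches an L, and L when every move reaches a W.
n=0: no move → L
n=1: no move → L
n=2: no move → L
n=3: reaches L-position 0 → W
n=4: reaches L-position 1 → W
n=5: reaches L-position 2 → W
n=6: only reaches 3(W), which is W → L
n=7: reaches L-position 0 → W
n=8: reaches L-position 1 → W
n=9: reaches L-position 6 → W
n=10: only reaches 7(W), 3(W), all W → L
n=11: only reaches 8(W), 4(W), all W → L
n=12: only reaches 9(W), 5(W), all W → L
n=13: reaches L-position 10 → W
n=14: reaches L-position 11 → W
n=15: reaches L-position 12 → W
n=16: only reaches 13(W), 9(W), all W → L
n=17: reaches L-position 10 → W
n=18: reaches L-position 11 → W
n=19: reaches L-position 16 → W
n=20: only reaches 17(W), 13(W), all W → L
n=21: only reaches 18(W), 14(W), all W → L
n=22: only reaches 19(W), 15(W), all W → L
n=23: reaches L-position 20 → W
n=24: reaches L-position 21 → W
n=25: reaches L-position 22 → W
n=26: only reaches 23(W), 19(W), all W → L
n=27: reaches L-position 20 → W
n=28: reaches L-position 21 → W
n=29: reaches L-position 26 → W
n=30: only reaches 27(W), 23(W), all W → L
n=31: only reaches 28(W), 24(W), all W → L
n=32: only reaches 29(W), 25(W), all W → L
n=33: reaches L-position 30 → W
n=34: reaches L-position 31 → W
n=35: reaches L-position 32 → W
n=36: only reaches 33(W), 29(W), all W → L
n=37: reaches L-position 30 → W
n=38: reaches L-position 31 → W
n=39: reaches L-position 36 → W
n=40: only reaches 37(W), 33(W), all W → L
The losing starting values of n are exactly the entries labelled L in this table (17 of them).

0, 1, 2, 6, 10, 11, 12, 16, 20, 21, 22, 26, 30, 31, 32, 36, 40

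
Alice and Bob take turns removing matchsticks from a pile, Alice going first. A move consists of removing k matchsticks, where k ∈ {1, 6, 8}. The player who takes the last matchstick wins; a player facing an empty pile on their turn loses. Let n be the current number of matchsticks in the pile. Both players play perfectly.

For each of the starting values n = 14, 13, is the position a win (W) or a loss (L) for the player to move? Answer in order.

Compute win/loss labels from the base case upward. A position with no move is L. Any other position is W if it can reach an L in one move, else L.
n=0: no move → L
n=1: →0(L), so W
n=2: →1(W) only, which is W, so L
n=3: →2(L), so W
n=4: →3(W) only, which is W, so L
n=5: →4(L), so W
n=6: →0(L), so W
n=7: →6(W), 1(W) — all W, so L
n=8: →7(L), so W
n=9: →8(W), 3(W), 1(W) — all W, so L
n=10: →9(L), so W
n=11: →10(W), 5(W), 3(W) — all W, so L
n=12: →11(L), so W
n=13: →7(L), so W
n=14: →13(W), 8(W), 6(W) — all W, so L

14: L, 13: W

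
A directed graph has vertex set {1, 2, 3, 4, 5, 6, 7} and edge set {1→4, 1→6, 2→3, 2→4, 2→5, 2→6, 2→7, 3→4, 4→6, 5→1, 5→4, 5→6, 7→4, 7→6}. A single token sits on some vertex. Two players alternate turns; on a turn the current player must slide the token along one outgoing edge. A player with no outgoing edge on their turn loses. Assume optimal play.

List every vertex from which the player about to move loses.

3, 6

Use the standard recursion: the mover loses at a terminal position; elsewhere, the mover wins exactly when some move hands the opponent an L position.
Every edge goes from a vertex to one that appears earlier in the order 6, 4, 1, 3, 5, 7, 2, so processing vertices in that order labels each vertex after all of its successors.
6: no outgoing edge → L
4: →6(L), so W
1: →6(L), so W
3: →4(W) only, which is W, so L
5: →6(L), so W
7: →6(L), so W
2: →3(L), so W
The losing starting vertices are exactly the entries labelled L in this table (2 of them).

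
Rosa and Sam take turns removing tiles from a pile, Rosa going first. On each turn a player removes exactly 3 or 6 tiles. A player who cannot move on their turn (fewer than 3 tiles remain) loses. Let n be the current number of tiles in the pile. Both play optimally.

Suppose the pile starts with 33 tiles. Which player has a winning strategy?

Rosa wins.

Classify positions by backward induction: terminal positions (no move available) are L. From any other position, the mover wins iff some move reaches an L.
n=0: no move → L
n=1: no move → L
n=2: no move → L
n=3: reaches L-position 0 → W
n=4: reaches L-position 1 → W
n=5: reaches L-position 2 → W
n=6: reaches L-position 0 → W
n=7: reaches L-position 1 → W
n=8: reaches L-position 2 → W
n=9: only reaches 6(W), 3(W), all W → L
n=10: only reaches 7(W), 4(W), all W → L
n=11: only reaches 8(W), 5(W), all W → L
n=12: reaches L-position 9 → W
n=13: reaches L-position 10 → W
n=14: reaches L-position 11 → W
n=15: reaches L-position 9 → W
n=16: reaches L-position 10 → W
n=17: reaches L-position 11 → W
n=18: only reaches 15(W), 12(W), all W → L
n=19: only reaches 16(W), 13(W), all W → L
n=20: only reaches 17(W), 14(W), all W → L
n=21: reaches L-position 18 → W
n=22: reaches L-position 19 → W
n=23: reaches L-position 20 → W
n=24: reaches L-position 18 → W
n=25: reaches L-position 19 → W
n=26: reaches L-position 20 → W
n=27: only reaches 24(W), 21(W), all W → L
n=28: only reaches 25(W), 22(W), all W → L
n=29: only reaches 26(W), 23(W), all W → L
n=30: reaches L-position 27 → W
n=31: reaches L-position 28 → W
n=32: reaches L-position 29 → W
n=33: reaches L-position 27 → W
The starting position 33 is W: Rosa should remove 6, leaving 27, handing over an L position.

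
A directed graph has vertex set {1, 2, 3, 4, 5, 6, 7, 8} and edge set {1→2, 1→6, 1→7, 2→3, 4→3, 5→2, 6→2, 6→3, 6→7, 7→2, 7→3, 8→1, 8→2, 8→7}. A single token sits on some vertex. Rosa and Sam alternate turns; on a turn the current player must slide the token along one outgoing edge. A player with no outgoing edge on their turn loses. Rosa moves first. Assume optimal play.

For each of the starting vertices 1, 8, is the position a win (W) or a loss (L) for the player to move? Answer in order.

1: L, 8: W

Classify positions by backward induction: terminal positions (no move available) are L. From any other position, the mover wins iff some move reaches an L.
Every edge goes from a vertex to one that appears earlier in the order 3, 2, 7, 6, 1, 4, 5, 8, so processing vertices in that order labels each vertex after all of its successors.
3: no outgoing edge → L
2: reaches L-position 3 → W
7: reaches L-position 3 → W
6: reaches L-position 3 → W
1: only reaches 6(W), 7(W), 2(W), all W → L
4: reaches L-position 3 → W
5: only reaches 2(W), which is W → L
8: reaches L-position 1 → W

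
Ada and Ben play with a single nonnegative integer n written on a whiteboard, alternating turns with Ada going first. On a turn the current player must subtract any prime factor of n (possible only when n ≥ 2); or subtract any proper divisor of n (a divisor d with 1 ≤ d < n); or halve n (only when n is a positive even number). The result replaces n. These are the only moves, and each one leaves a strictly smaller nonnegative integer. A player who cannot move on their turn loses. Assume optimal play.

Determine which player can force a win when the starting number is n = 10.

Classify positions by backward induction: terminal positions (no move available) are L. From any other position, the mover wins iff some move reaches an L.
n=0: no move → L
n=1: no move → L
n=2: W (go to 0, an L position)
n=3: W (go to 0, an L position)
n=4: L (options 2(W), 3(W) are all W)
n=5: W (go to 0, an L position)
n=6: W (go to 4, an L position)
n=7: W (go to 0, an L position)
n=8: W (go to 4, an L position)
n=9: L (options 6(W), 8(W) are all W)
n=10: W (go to 9, an L position)
From 10 Ada can move to 9, reaching an L position.

Ada wins.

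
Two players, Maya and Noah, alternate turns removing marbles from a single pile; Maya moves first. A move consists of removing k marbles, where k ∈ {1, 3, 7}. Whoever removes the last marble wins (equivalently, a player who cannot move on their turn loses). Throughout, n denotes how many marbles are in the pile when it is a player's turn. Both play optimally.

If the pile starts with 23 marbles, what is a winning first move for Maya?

Remove 1, leaving 22.

Positions with no move are L. A position that does have a move is losing for the player to move precisely when every available move leads to a winning position for the opponent. Fill in the labels:
n=0: no move → L
n=1: reaches L-position 0 → W
n=2: only reaches 1(W), which is W → L
n=3: reaches L-position 2 → W
n=4: only reaches 3(W), 1(W), all W → L
n=5: reaches L-position 4 → W
n=6: only reaches 5(W), 3(W), all W → L
n=7: reaches L-position 6 → W
n=8: only reaches 7(W), 5(W), 1(W), all W → L
n=9: reaches L-position 8 → W
n=10: only reaches 9(W), 7(W), 3(W), all W → L
n=11: reaches L-position 10 → W
n=12: only reaches 11(W), 9(W), 5(W), all W → L
n=13: reaches L-position 12 → W
n=14: only reaches 13(W), 11(W), 7(W), all W → L
n=15: reaches L-position 14 → W
n=16: only reaches 15(W), 13(W), 9(W), all W → L
n=17: reaches L-position 16 → W
n=18: only reaches 17(W), 15(W), 11(W), all W → L
n=19: reaches L-position 18 → W
n=20: only reaches 19(W), 17(W), 13(W), all W → L
n=21: reaches L-position 20 → W
n=22: only reaches 21(W), 19(W), 15(W), all W → L
n=23: reaches L-position 22 → W
From 23, the L positions reachable in one move are: 22, 20, 16. Any move reaching one of these is winning.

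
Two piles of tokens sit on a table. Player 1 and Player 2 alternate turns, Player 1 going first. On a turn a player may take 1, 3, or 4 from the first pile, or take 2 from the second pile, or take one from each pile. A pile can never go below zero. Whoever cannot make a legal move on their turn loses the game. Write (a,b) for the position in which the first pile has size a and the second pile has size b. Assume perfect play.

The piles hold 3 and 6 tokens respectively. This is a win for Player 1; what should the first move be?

Move to (2,6).

Work bottom-up. With no move the player to move loses. Otherwise the position is W if at least one move leads to an L position for the opponent, and L if every move leads to a W.
No move ever increases a pile, so every position that can arise here has a ≤ 3 and b ≤ 6; it is enough to label the cells with 0 ≤ a ≤ 3 and 0 ≤ b ≤ 6.
Every move lowers a or b (never raises either), so fill the grid row by row in increasing a, and left to right within a row: each cell's successors are then already labelled.
      b=0  b=1  b=2  b=3  b=4  b=5  b=6
a=0:    L    L    W    W    L    L    W
a=1:    W    W    W    L    W    W    W
a=2:    L    L    W    W    W    L    L
a=3:    W    W    W    L    W    W    W
Cells with no legal move (terminal, hence L): (0,0), (0,1).
The remaining L cells, each justified by listing all of its moves:
(0,4): L (sole option (0,2)(W) is W)
(0,5): L (sole option (0,3)(W) is W)
(1,3): L (options (0,3)(W), (1,1)(W), (0,2)(W) are all W)
(2,0): L (sole option (1,0)(W) is W)
(2,1): L (options (1,1)(W), (1,0)(W) are all W)
(2,5): L (options (1,5)(W), (2,3)(W), (1,4)(W) are all W)
(2,6): L (options (1,6)(W), (2,4)(W), (1,5)(W) are all W)
(3,3): L (options (2,3)(W), (0,3)(W), (3,1)(W), (2,2)(W) are all W)
Every other cell has at least one move into one of the L cells above, so it is W.
From (3,6), the L positions reachable in one move are: (2,6), (2,5). Any move reaching one of these is winning.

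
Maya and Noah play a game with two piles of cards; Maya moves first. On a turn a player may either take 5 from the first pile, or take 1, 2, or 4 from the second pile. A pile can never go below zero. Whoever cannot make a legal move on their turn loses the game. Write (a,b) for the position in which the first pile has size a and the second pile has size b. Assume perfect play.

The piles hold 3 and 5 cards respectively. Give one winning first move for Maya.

Move to (3,3).

Build the W/L table. Terminal = L. A non-terminal position is W if it has a move to some L; otherwise it is L.
No move ever increases a pile, so every position that can arise here has a ≤ 3 and b ≤ 5; it is enough to label the cells with 0 ≤ a ≤ 3 and 0 ≤ b ≤ 5.
Every move lowers a or b (never raises either), so fill the grid row by row in increasing a, and left to right within a row: each cell's successors are then already labelled.
      b=0  b=1  b=2  b=3  b=4  b=5
a=0:    L    W    W    L    W    W
a=1:    L    W    W    L    W    W
a=2:    L    W    W    L    W    W
a=3:    L    W    W    L    W    W
Cells with no legal move (terminal, hence L): (0,0), (1,0), (2,0), (3,0).
The remaining L cells, each justified by listing all of its moves:
(0,3): only reaches (0,2)(W), (0,1)(W), all W → L
(1,3): only reaches (1,2)(W), (1,1)(W), all W → L
(2,3): only reaches (2,2)(W), (2,1)(W), all W → L
(3,3): only reaches (3,2)(W), (3,1)(W), all W → L
Every other cell has at least one move into one of the L cells above, so it is W.
From (3,5), the L positions reachable in one move are: (3,3).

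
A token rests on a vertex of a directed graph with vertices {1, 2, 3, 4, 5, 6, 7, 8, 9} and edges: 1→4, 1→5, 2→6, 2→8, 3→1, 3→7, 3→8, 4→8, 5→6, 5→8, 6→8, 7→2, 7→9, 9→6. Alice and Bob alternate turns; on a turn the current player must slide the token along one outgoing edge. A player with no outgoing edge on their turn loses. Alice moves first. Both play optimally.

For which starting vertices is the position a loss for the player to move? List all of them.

Work bottom-up. With no move the player to move loses. Otherwise the position is W if at least one move leads to an L position for the opponent, and L if every move leads to a W.
Every edge goes from a vertex to one that appears earlier in the order 8, 6, 9, 2, 5, 4, 7, 1, 3, so processing vertices in that order labels each vertex after all of its successors.
8: no outgoing edge → L
6: →8(L), so W
9: →6(W) only, which is W, so L
2: →8(L), so W
5: →8(L), so W
4: →8(L), so W
7: →9(L), so W
1: →4(W), 5(W) — all W, so L
3: →1(L), so W
The losing starting vertices are exactly the entries labelled L in this table (3 of them).

1, 8, 9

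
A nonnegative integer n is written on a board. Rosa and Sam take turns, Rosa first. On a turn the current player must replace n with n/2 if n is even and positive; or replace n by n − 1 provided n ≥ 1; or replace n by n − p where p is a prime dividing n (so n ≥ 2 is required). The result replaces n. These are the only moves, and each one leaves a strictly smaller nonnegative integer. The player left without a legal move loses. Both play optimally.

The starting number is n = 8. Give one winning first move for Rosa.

Move to 4.

Classify positions by backward induction: terminal positions (no move available) are L. From any other position, the mover wins iff some move reaches an L.
n=0: no move → L
n=1: reaches L-position 0 → W
n=2: reaches L-position 0 → W
n=3: reaches L-position 0 → W
n=4: only reaches 2(W), 3(W), all W → L
n=5: reaches L-position 0 → W
n=6: reaches L-position 4 → W
n=7: reaches L-position 0 → W
n=8: reaches L-position 4 → W
From 8, the L positions reachable in one move are: 4.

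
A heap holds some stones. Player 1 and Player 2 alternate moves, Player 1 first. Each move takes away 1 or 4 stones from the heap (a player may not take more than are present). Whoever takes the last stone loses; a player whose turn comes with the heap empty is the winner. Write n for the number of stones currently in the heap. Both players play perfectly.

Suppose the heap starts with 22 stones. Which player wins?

Label each position W (a win for the player to move) or L (a loss). A position with no legal move is W; any other position is W exactly when some move reaches an L, and L when every move reaches a W.
n=0: no move; the opponent has just taken the last stone and therefore loses → W
n=1: →0(W) only, which is W, so L
n=2: →1(L), so W
n=3: →2(W) only, which is W, so L
n=4: →3(L), so W
n=5: →1(L), so W
n=6: →5(W), 2(W) — all W, so L
n=7: →6(L), so W
n=8: →7(W), 4(W) — all W, so L
n=9: →8(L), so W
n=10: →6(L), so W
n=11: →10(W), 7(W) — all W, so L
n=12: →11(L), so W
n=13: →12(W), 9(W) — all W, so L
n=14: →13(L), so W
n=15: →11(L), so W
n=16: →15(W), 12(W) — all W, so L
n=17: →16(L), so W
n=18: →17(W), 14(W) — all W, so L
n=19: →18(L), so W
n=20: →16(L), so W
n=21: →20(W), 17(W) — all W, so L
n=22: →21(L), so W
From 22 Player 1 can remove 1, leaving 21, reaching an L position.

Player 1 wins.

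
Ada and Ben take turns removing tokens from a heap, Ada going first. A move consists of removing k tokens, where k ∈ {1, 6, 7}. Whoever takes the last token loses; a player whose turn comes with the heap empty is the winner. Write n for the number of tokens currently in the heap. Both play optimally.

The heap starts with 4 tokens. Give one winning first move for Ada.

Remove 1, leaving 3.

Classify positions by backward induction: terminal positions (no move available) are W. From any other position, the mover wins iff some move reaches an L.
n=0: no move; the opponent has just taken the last token and therefore loses → W
n=1: L (sole option 0(W) is W)
n=2: W (go to 1, an L position)
n=3: L (sole option 2(W) is W)
n=4: W (go to 3, an L position)
From 4, the L positions reachable in one move are: 3.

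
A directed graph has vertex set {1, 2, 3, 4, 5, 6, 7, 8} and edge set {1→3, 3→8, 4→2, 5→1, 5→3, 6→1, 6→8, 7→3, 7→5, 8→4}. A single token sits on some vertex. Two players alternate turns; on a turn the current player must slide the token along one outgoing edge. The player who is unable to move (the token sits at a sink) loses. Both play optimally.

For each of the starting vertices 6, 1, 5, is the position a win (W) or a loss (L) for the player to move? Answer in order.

Compute win/loss labels from the base case upward. A position with no move is L. Any other position is W if it can reach an L in one move, else L.
Every edge goes from a vertex to one that appears earlier in the order 2, 4, 8, 3, 1, 5, 6, 7, so processing vertices in that order labels each vertex after all of its successors.
2: no outgoing edge → L
4: reaches L-position 2 → W
8: only reaches 4(W), which is W → L
3: reaches L-position 8 → W
1: only reaches 3(W), which is W → L
5: reaches L-position 1 → W
6: reaches L-position 1 → W
7: only reaches 5(W), 3(W), all W → L

6: W, 1: L, 5: W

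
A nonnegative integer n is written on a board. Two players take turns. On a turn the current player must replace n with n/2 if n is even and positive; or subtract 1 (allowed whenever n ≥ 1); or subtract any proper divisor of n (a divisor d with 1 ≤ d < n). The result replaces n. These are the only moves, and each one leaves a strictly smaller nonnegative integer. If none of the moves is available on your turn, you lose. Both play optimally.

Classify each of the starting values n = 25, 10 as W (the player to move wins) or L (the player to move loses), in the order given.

25: L, 10: W

Use the standard recursion: the mover loses at a terminal position; elsewhere, the mover wins exactly when some move hands the opponent an L position.
n=0: no move → L
n=1: W (go to 0, an L position)
n=2: L (sole option 1(W) is W)
n=3: W (go to 2, an L position)
n=4: W (go to 2, an L position)
n=5: L (sole option 4(W) is W)
n=6: W (go to 5, an L position)
n=7: L (sole option 6(W) is W)
n=8: W (go to 7, an L position)
n=9: L (options 6(W), 8(W) are all W)
n=10: W (go to 5, an L position)
n=11: L (sole option 10(W) is W)
n=12: W (go to 9, an L position)
n=13: L (sole option 12(W) is W)
n=14: W (go to 7, an L position)
n=15: L (options 10(W), 12(W), 14(W) are all W)
n=16: W (go to 15, an L position)
n=17: L (sole option 16(W) is W)
n=18: W (go to 9, an L position)
n=19: L (sole option 18(W) is W)
n=20: W (go to 15, an L position)
n=21: L (options 14(W), 18(W), 20(W) are all W)
n=22: W (go to 11, an L position)
n=23: L (sole option 22(W) is W)
n=24: W (go to 21, an L position)
n=25: L (options 20(W), 24(W) are all W)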